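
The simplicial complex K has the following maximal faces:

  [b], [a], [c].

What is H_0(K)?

H_0 = Z^3.

We work with the vertex ordering a < b < c. The simplices of K, each written with vertices in increasing order, are:

  0-simplices (3): a, b, c

Hence C_0 ≅ Z^3.

Now H_k = ker ∂_k / im ∂_{k+1}, so:

  H_0: rank C_0 − rank ∂_1 = 3 − 0 = 3, and there is no ∂_1, so H_0 = Z^3.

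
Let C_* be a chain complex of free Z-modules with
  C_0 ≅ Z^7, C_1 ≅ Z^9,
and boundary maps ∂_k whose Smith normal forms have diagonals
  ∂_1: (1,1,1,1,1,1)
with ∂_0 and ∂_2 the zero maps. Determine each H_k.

H_0 ≅ Z,  H_1 ≅ Z^3.

H_0: b_0 = 7 − 0 − 6 = 1; torsion from ∂_1 factors > 1: none. So H_0 ≅ Z.
H_1: b_1 = 9 − 6 − 0 = 3; torsion from ∂_2 factors > 1: none. So H_1 ≅ Z^3.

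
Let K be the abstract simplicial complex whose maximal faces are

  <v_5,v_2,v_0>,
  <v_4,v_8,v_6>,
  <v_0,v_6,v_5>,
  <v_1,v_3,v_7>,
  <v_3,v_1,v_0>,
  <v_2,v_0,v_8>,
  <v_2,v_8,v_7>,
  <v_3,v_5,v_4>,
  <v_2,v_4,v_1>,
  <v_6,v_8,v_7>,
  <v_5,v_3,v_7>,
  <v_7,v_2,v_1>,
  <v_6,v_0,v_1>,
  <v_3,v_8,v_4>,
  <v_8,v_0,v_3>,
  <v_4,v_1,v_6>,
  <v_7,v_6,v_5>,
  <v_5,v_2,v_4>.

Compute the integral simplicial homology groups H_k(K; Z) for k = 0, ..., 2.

H_0 ≅ Z,  H_1 ≅ Z^2,  H_2 ≅ Z.

Order the vertices as v_0 < v_1 < v_2 < v_3 < v_4 < v_5 < v_6 < v_7 < v_8. Listing each simplex with vertices in this order, K has dimension 2 with simplices:

  0-simplices (9): [v_0], [v_1], [v_2], [v_3], [v_4], [v_5], [v_6], [v_7], [v_8]
  1-simplices (27): (27 of them)
  2-simplices (18): (18 of them)

giving chain groups C_0 ≅ Z^9, C_1 ≅ Z^27, C_2 ≅ Z^18.

∂_1: C_1 → C_0 sends each edge [p,q] (with p < q) to q − p. For instance
  ∂[v_1,v_3] = [v_3] − [v_1].
This gives a 9×27 integer matrix of rank 8; reducing to Smith normal form yields diagonal entries (1,1,1,1,1,1,1,1).

∂_2: C_2 → C_1 maps a triangle to the signed sum of its edges. For instance
  ∂[v_2,v_4,v_5] = [v_4,v_5] − [v_2,v_5] + [v_2,v_4],
  ∂[v_1,v_4,v_6] = [v_4,v_6] − [v_1,v_6] + [v_1,v_4].
As a 27×18 matrix over Z this has rank 17, with invariant factors (1,1,1,1,1,1,1,1,1,1,1,1,1,1,1,1,1).

Reading off H_k = ker ∂_k / im ∂_{k+1}:

  H_0: rank C_0 − rank ∂_1 = 9 − 8 = 1, and the invariant factors of ∂_1 are all 1, so H_0 = Z.
  H_1: rank ker ∂_1 − rank ∂_2 = (27 − 8) − 17 = 2, and the invariant factors of ∂_2 are all 1, so H_1 = Z^2.
  H_2: rank ker ∂_2 − rank ∂_3 = (18 − 17) − 0 = 1, and there is no ∂_3, so H_2 = Z.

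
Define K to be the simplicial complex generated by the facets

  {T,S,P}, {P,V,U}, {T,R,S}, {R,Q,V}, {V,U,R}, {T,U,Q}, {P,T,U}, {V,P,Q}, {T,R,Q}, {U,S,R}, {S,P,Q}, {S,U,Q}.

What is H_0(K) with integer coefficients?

K has 7 vertices, 18 edges, 12 triangles.
rank ∂_0 = 0, rank ∂_1 = 6 ⇒ b_0 = 7 − 0 − 6 = 1; all invariant factors of ∂_1 are 1 so no torsion. So H_0 ≅ Z.

H_0 = Z.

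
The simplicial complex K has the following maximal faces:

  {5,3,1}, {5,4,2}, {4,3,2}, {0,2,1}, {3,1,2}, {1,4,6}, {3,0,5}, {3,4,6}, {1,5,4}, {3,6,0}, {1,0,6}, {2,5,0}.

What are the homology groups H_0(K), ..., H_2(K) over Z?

Take the total order 0 < 1 < 2 < 3 < 4 < 5 < 6 on the vertex set. Then K (dimension 2) consists of the simplices:

  0-simplices (7): [0], [1], [2], [3], [4], [5], [6]
  1-simplices (18): [0,1], [0,2], [0,3], [0,5], [0,6], [1,2], [1,3], [1,4], [1,5], [1,6], [2,3], [2,4], [2,5], [3,4], [3,5], [3,6], [4,5], [4,6]
  2-simplices (12): [0,1,2], [0,1,6], [0,2,5], [0,3,5], [0,3,6], [1,2,3], [1,3,5], [1,4,5], [1,4,6], [2,3,4], [2,4,5], [3,4,6]

Hence C_0 ≅ Z^7, C_1 ≅ Z^18, C_2 ≅ Z^12.

Boundary ∂_1: C_1 → C_0 sends each edge [p,q] (with p < q) to q − p.
The 7×18 boundary matrix has rank 6 and Smith normal form diag(1,1,1,1,1,1).

∂_2: C_2 → C_1 acts by ∂[p,q,r] = [q,r] − [p,r] + [p,q]. For instance
  ∂[0,3,6] = [3,6] − [0,6] + [0,3],
  ∂[3,4,6] = [4,6] − [3,6] + [3,4].
The resulting 18×12 matrix has rank 12, and its Smith normal form has invariant factors (1,1,1,1,1,1,1,1,1,1,1,2).

Computing H_k = (kernel of ∂_k) / (image of ∂_{k+1}):

  H_0: rank C_0 − rank ∂_1 = 7 − 6 = 1, and the invariant factors of ∂_1 are all 1, so H_0 = Z.
  H_1: rank ker ∂_1 − rank ∂_2 = (18 − 6) − 12 = 0, and ∂_2 has invariant factor 2 > 1, so H_1 = Z/2.
  H_2: rank ker ∂_2 − rank ∂_3 = (12 − 12) − 0 = 0, and there is no ∂_3, so H_2 = 0.

As a check, the Euler characteristic is 7 − 18 + 12 = 1, which agrees with 1 − 0 + 0 = 1.

H_0 ≅ Z,  H_1 ≅ Z/2,  H_2 = 0.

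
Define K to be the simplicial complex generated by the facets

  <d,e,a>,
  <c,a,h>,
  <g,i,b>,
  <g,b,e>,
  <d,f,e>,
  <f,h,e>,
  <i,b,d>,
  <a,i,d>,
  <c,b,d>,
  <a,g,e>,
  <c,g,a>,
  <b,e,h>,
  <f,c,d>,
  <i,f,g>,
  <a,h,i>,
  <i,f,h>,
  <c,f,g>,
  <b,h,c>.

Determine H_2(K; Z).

We work with the vertex ordering a < b < c < d < e < f < g < h < i. The simplices of K, each written with vertices in increasing order, are:

  0-simplices (9): a, b, c, d, e, f, g, h, i
  1-simplices (27): ac, ad, ae, ag, ah, ai, bc, bd, be, bg, bh, bi, cd, cf, cg, ch, de, df, di, ef, eg, eh, fg, fh, fi, gi, hi
  2-simplices (18): acg, ach, ade, adi, aeg, ahi, bcd, bch, bdi, beg, beh, bgi, cdf, cfg, def, efh, fgi, fhi

so the chain groups are C_0 ≅ Z^9, C_1 ≅ Z^27, C_2 ≅ Z^18.

Boundary ∂_1: C_1 → C_0 is given by ∂[p,q] = [q] − [p].
The resulting 9×27 matrix has rank 8, and its Smith normal form has invariant factors (1,1,1,1,1,1,1,1).

∂_2: C_2 → C_1 maps a triangle to the signed sum of its edges. For instance
  ∂ach = ch − ah + ac,
  ∂bdi = di − bi + bd.
As a 27×18 matrix over Z this has rank 17, with invariant factors (1,1,1,1,1,1,1,1,1,1,1,1,1,1,1,1,1).

Now H_k = ker ∂_k / im ∂_{k+1}, so:

  H_2: rank ker ∂_2 − rank ∂_3 = (18 − 17) − 0 = 1, and there is no ∂_3, so H_2 = Z.

H_2 ≅ Z.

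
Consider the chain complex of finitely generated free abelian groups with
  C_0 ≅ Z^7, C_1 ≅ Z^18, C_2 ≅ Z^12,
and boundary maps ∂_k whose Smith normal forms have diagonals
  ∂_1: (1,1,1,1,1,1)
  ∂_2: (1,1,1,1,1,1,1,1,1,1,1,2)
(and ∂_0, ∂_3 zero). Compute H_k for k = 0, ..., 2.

H_0: b_0 = 7 − 0 − 6 = 1; torsion from ∂_1 factors > 1: none. So H_0 = Z.
H_1: b_1 = 18 − 6 − 12 = 0; torsion from ∂_2 factors > 1: [2]. So H_1 = Z/2.
H_2: b_2 = 12 − 12 − 0 = 0; torsion from ∂_3 factors > 1: none. So H_2 = 0.

H_0 = Z,  H_1 = Z/2,  H_2 = 0.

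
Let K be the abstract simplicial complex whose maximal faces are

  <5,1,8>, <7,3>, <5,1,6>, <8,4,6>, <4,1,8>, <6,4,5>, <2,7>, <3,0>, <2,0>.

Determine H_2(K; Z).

Order the vertices as 0 < 1 < 2 < 3 < 4 < 5 < 6 < 7 < 8. Listing each simplex with vertices in this order, K has dimension 2 with simplices:

  0-simplices (9): [0], [1], [2], [3], [4], [5], [6], [7], [8]
  1-simplices (14): [0,2], [0,3], [1,4], [1,5], [1,6], [1,8], [2,7], [3,7], [4,5], [4,6], [4,8], [5,6], [5,8], [6,8]
  2-simplices (5): [1,4,8], [1,5,6], [1,5,8], [4,5,6], [4,6,8]

Hence C_0 ≅ Z^9, C_1 ≅ Z^14, C_2 ≅ Z^5.

∂_1: C_1 → C_0 maps an edge to its endpoints' difference, ∂[p,q] = q − p. For instance
  ∂[4,6] = [6] − [4].
This gives a 9×14 integer matrix of rank 7; reducing to Smith normal form yields diagonal entries (1,1,1,1,1,1,1).

∂_2: C_2 → C_1 acts by ∂[p,q,r] = [q,r] − [p,r] + [p,q]. For instance
  ∂[1,5,8] = [5,8] − [1,8] + [1,5],
  ∂[4,6,8] = [6,8] − [4,8] + [4,6].
This gives a 14×5 integer matrix of rank 5; reducing to Smith normal form yields diagonal entries (1,1,1,1,1).

Computing H_k = (kernel of ∂_k) / (image of ∂_{k+1}):

  H_2: rank ker ∂_2 − rank ∂_3 = (5 − 5) − 0 = 0, and there is no ∂_3, so H_2 ≅ 0.

H_2 ≅ 0.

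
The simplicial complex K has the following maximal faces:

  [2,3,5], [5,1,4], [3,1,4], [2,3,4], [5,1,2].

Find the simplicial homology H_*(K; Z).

H_0 ≅ Z,  H_1 ≅ Z,  H_2 = 0.

K has 5 vertices, 10 edges, 5 triangles.
rank ∂_0 = 0, rank ∂_1 = 4 ⇒ b_0 = 5 − 0 − 4 = 1; all invariant factors of ∂_1 are 1 so no torsion. So H_0 = Z.
rank ∂_1 = 4, rank ∂_2 = 5 ⇒ b_1 = 10 − 4 − 5 = 1; all invariant factors of ∂_2 are 1 so no torsion. So H_1 = Z.
rank ∂_2 = 5, rank ∂_3 = 0 ⇒ b_2 = 5 − 5 − 0 = 0. So H_2 = 0.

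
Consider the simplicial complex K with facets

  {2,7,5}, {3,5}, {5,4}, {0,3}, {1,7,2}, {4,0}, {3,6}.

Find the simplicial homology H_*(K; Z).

H_0 = Z,  H_1 = Z,  H_2 = 0.

Fix the vertex order 0 < 1 < 2 < 3 < 4 < 5 < 6 < 7 and write every simplex with vertices in increasing order. Then dim K = 2 and the simplices of K are:

  0-simplices (8): [0], [1], [2], [3], [4], [5], [6], [7]
  1-simplices (10): [0,3], [0,4], [1,2], [1,7], [2,5], [2,7], [3,5], [3,6], [4,5], [5,7]
  2-simplices (2): [1,2,7], [2,5,7]

Hence C_0 ≅ Z^8, C_1 ≅ Z^10, C_2 ≅ Z^2.

∂_1: C_1 → C_0 sends each edge [p,q] (with p < q) to q − p. For instance
  ∂[3,6] = [6] − [3].
The 8×10 boundary matrix has rank 7 and Smith normal form diag(1,1,1,1,1,1,1).

∂_2: C_2 → C_1 acts by ∂[p,q,r] = [q,r] − [p,r] + [p,q]. For instance
  ∂[1,2,7] = [2,7] − [1,7] + [1,2],
  ∂[2,5,7] = [5,7] − [2,7] + [2,5].
As a 10×2 matrix over Z this has rank 2, with invariant factors (1,1).

Now H_k = ker ∂_k / im ∂_{k+1}, so:

  H_0: rank C_0 − rank ∂_1 = 8 − 7 = 1, and the invariant factors of ∂_1 are all 1, so H_0 ≅ Z.
  H_1: rank ker ∂_1 − rank ∂_2 = (10 − 7) − 2 = 1, and the invariant factors of ∂_2 are all 1, so H_1 ≅ Z.
  H_2: rank ker ∂_2 − rank ∂_3 = (2 − 2) − 0 = 0, and there is no ∂_3, so H_2 ≅ 0.

As a check, the Euler characteristic is 8 − 10 + 2 = 0, which agrees with 1 − 1 + 0 = 0.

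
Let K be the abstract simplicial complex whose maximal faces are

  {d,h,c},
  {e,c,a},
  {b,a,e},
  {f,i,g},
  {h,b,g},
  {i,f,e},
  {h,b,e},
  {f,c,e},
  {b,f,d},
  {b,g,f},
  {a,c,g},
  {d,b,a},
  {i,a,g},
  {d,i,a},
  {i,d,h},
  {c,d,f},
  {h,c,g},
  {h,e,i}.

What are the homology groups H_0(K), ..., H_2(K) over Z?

Fix the vertex order a < b < c < d < e < f < g < h < i and write every simplex with vertices in increasing order. Then dim K = 2 and the simplices of K are:

  0-simplices (9): a, b, c, d, e, f, g, h, i
  1-simplices (27): ab, ac, ad, ae, ag, ai, bd, be, bf, bg, bh, cd, ce, cf, cg, ch, df, dh, di, ef, eh, ei, fg, fi, gh, gi, hi
  2-simplices (18): abd, abe, ace, acg, adi, agi, bdf, beh, bfg, bgh, cdf, cdh, cef, cgh, dhi, efi, ehi, fgi

so the chain groups are C_0 ≅ Z^9, C_1 ≅ Z^27, C_2 ≅ Z^18.

The boundary map ∂_1: C_1 → C_0 sends each edge [p,q] (with p < q) to q − p.
As a 9×27 matrix over Z this has rank 8, with invariant factors (1,1,1,1,1,1,1,1).

The boundary map ∂_2: C_2 → C_1 maps a triangle to the signed sum of its edges. For instance
  ∂cef = ef − cf + ce,
  ∂bfg = fg − bg + bf.
The 27×18 boundary matrix has rank 17 and Smith normal form diag(1,1,1,1,1,1,1,1,1,1,1,1,1,1,1,1,1).

From H_k ≅ ker(∂_k) / im(∂_{k+1}) we obtain:

  H_0: rank C_0 − rank ∂_1 = 9 − 8 = 1, and the invariant factors of ∂_1 are all 1, so H_0 = Z.
  H_1: rank ker ∂_1 − rank ∂_2 = (27 − 8) − 17 = 2, and the invariant factors of ∂_2 are all 1, so H_1 = Z^2.
  H_2: rank ker ∂_2 − rank ∂_3 = (18 − 17) − 0 = 1, and there is no ∂_3, so H_2 = Z.

H_0 ≅ Z,  H_1 ≅ Z^2,  H_2 ≅ Z.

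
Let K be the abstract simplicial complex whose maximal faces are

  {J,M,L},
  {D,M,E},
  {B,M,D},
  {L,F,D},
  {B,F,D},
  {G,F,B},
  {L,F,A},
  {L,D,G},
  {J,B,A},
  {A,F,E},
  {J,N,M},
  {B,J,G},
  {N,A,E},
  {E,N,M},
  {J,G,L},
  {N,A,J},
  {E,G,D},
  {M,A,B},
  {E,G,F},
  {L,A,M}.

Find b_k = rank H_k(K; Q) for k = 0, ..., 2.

Take the total order A < B < D < E < F < G < J < L < M < N on the vertex set. Then K (dimension 2) consists of the simplices:

  0-simplices (10): A, B, D, E, F, G, J, L, M, N
  1-simplices (30): AB, AE, AF, AJ, AL, AM, AN, BD, BF, BG, BJ, BM, DE, DF, DG, DL, DM, EF, EG, EM, EN, FG, FL, GJ, GL, JL, JM, JN, LM, MN
  2-simplices (20): ABJ, ABM, AEF, AEN, AFL, AJN, ALM, BDF, BDM, BFG, BGJ, DEG, DEM, DFL, DGL, EFG, EMN, GJL, JLM, JMN

Hence C_0 ≅ Z^10, C_1 ≅ Z^30, C_2 ≅ Z^20.

Boundary ∂_1: C_1 → C_0 sends each edge [p,q] (with p < q) to q − p.
The resulting 10×30 matrix has rank 9, and its Smith normal form has invariant factors (1,1,1,1,1,1,1,1,1).

The boundary map ∂_2: C_2 → C_1 sends each 2-simplex [p,q,r] to [q,r] − [p,r] + [p,q]. For instance
  ∂ABJ = BJ − AJ + AB,
  ∂BGJ = GJ − BJ + BG.
As a 30×20 matrix over Z this has rank 20, with invariant factors (1,1,1,1,1,1,1,1,1,1,1,1,1,1,1,1,1,1,1,2).

Now H_k = ker ∂_k / im ∂_{k+1}, so:

  H_0: rank C_0 − rank ∂_1 = 10 − 9 = 1, and the invariant factors of ∂_1 are all 1, so H_0 = Z.
  H_1: rank ker ∂_1 − rank ∂_2 = (30 − 9) − 20 = 1, and ∂_2 has invariant factor 2 > 1, so H_1 = Z ⊕ Z/2.
  H_2: rank ker ∂_2 − rank ∂_3 = (20 − 20) − 0 = 0, and there is no ∂_3, so H_2 = 0.

Hence the Betti numbers are b_0 = 1, b_1 = 1, b_2 = 0.

b_0 = 1, b_1 = 1, b_2 = 0.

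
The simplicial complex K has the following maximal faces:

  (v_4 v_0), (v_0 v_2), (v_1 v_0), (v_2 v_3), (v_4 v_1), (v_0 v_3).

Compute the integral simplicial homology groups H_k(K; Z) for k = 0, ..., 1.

We work with the vertex ordering v_0 < v_1 < v_2 < v_3 < v_4. The simplices of K, each written with vertices in increasing order, are:

  0-simplices (5): [v_0], [v_1], [v_2], [v_3], [v_4]
  1-simplices (6): [v_0,v_1], [v_0,v_2], [v_0,v_3], [v_0,v_4], [v_1,v_4], [v_2,v_3]

giving chain groups C_0 ≅ Z^5, C_1 ≅ Z^6.

The boundary map ∂_1: C_1 → C_0 sends each edge [p,q] (with p < q) to q − p. For instance
  ∂[v_1,v_4] = [v_4] − [v_1].
As a 5×6 matrix over Z this has rank 4, with invariant factors (1,1,1,1).

Reading off H_k = ker ∂_k / im ∂_{k+1}:

  H_0: rank C_0 − rank ∂_1 = 5 − 4 = 1, and the invariant factors of ∂_1 are all 1, so H_0 ≅ Z.
  H_1: rank ker ∂_1 − rank ∂_2 = (6 − 4) − 0 = 2, and there is no ∂_2, so H_1 ≅ Z^2.

H_0 ≅ Z,  H_1 ≅ Z^2.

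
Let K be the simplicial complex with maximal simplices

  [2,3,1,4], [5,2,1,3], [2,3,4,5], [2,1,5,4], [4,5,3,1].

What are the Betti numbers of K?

We work with the vertex ordering 1 < 2 < 3 < 4 < 5. The simplices of K, each written with vertices in increasing order, are:

  0-simplices (5): [1], [2], [3], [4], [5]
  1-simplices (10): [1,2], [1,3], [1,4], [1,5], [2,3], [2,4], [2,5], [3,4], [3,5], [4,5]
  2-simplices (10): [1,2,3], [1,2,4], [1,2,5], [1,3,4], [1,3,5], [1,4,5], [2,3,4], [2,3,5], [2,4,5], [3,4,5]
  3-simplices (5): [1,2,3,4], [1,2,3,5], [1,2,4,5], [1,3,4,5], [2,3,4,5]

Hence C_0 ≅ Z^5, C_1 ≅ Z^10, C_2 ≅ Z^10, C_3 ≅ Z^5.

The boundary map ∂_1: C_1 → C_0 maps an edge to its endpoints' difference, ∂[p,q] = q − p. For instance
  ∂[3,5] = [5] − [3].
The 5×10 boundary matrix has rank 4 and Smith normal form diag(1,1,1,1).

The boundary map ∂_2: C_2 → C_1 sends each 2-simplex [p,q,r] to [q,r] − [p,r] + [p,q]. For instance
  ∂[2,3,4] = [3,4] − [2,4] + [2,3],
  ∂[1,3,5] = [3,5] − [1,5] + [1,3].
As a 10×10 matrix over Z this has rank 6, with invariant factors (1,1,1,1,1,1).

The boundary map ∂_3: C_3 → C_2 sends each 3-simplex σ to the alternating sum Σ_i (−1)^i (σ with its i-th vertex removed). For instance
  ∂[1,3,4,5] = [3,4,5] − [1,4,5] + [1,3,5] − [1,3,4],
  ∂[1,2,3,4] = [2,3,4] − [1,3,4] + [1,2,4] − [1,2,3].
As a 10×5 matrix over Z this has rank 4, with invariant factors (1,1,1,1).

Now H_k = ker ∂_k / im ∂_{k+1}, so:

  H_0: rank C_0 − rank ∂_1 = 5 − 4 = 1, and the invariant factors of ∂_1 are all 1, so H_0 ≅ Z.
  H_1: rank ker ∂_1 − rank ∂_2 = (10 − 4) − 6 = 0, and the invariant factors of ∂_2 are all 1, so H_1 ≅ 0.
  H_2: rank ker ∂_2 − rank ∂_3 = (10 − 6) − 4 = 0, and the invariant factors of ∂_3 are all 1, so H_2 ≅ 0.
  H_3: rank ker ∂_3 − rank ∂_4 = (5 − 4) − 0 = 1, and there is no ∂_4, so H_3 ≅ Z.

(K is a triangulation of the 3-sphere S^3.)

Hence the Betti numbers are b_0 = 1, b_1 = 0, b_2 = 0, b_3 = 1.

b_0 = 1, b_1 = 0, b_2 = 0, b_3 = 1.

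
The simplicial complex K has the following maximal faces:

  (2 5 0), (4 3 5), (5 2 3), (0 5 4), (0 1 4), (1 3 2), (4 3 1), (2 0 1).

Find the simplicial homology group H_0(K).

We work with the vertex ordering 0 < 1 < 2 < 3 < 4 < 5. The simplices of K, each written with vertices in increasing order, are:

  0-simplices (6): [0], [1], [2], [3], [4], [5]
  1-simplices (12): [0,1], [0,2], [0,4], [0,5], [1,2], [1,3], [1,4], [2,3], [2,5], [3,4], [3,5], [4,5]
  2-simplices (8): [0,1,2], [0,1,4], [0,2,5], [0,4,5], [1,2,3], [1,3,4], [2,3,5], [3,4,5]

giving chain groups C_0 ≅ Z^6, C_1 ≅ Z^12, C_2 ≅ Z^8.

The boundary map ∂_1: C_1 → C_0 sends each edge [p,q] (with p < q) to q − p. For instance
  ∂[2,5] = [5] − [2].
The resulting 6×12 matrix has rank 5, and its Smith normal form has invariant factors (1,1,1,1,1).

∂_2: C_2 → C_1 sends each 2-simplex [p,q,r] to [q,r] − [p,r] + [p,q]. For instance
  ∂[0,4,5] = [4,5] − [0,5] + [0,4],
  ∂[1,2,3] = [2,3] − [1,3] + [1,2].
As a 12×8 matrix over Z this has rank 7, with invariant factors (1,1,1,1,1,1,1).

Computing H_k = (kernel of ∂_k) / (image of ∂_{k+1}):

  H_0: rank C_0 − rank ∂_1 = 6 − 5 = 1, and the invariant factors of ∂_1 are all 1, so H_0 = Z.

(K is a triangulation of the 2-sphere S^2.)

H_0 ≅ Z.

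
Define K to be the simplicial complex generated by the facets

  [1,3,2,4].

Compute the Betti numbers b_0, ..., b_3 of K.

b_0 = 1, b_1 = 0, b_2 = 0, b_3 = 0.

Fix the vertex order 1 < 2 < 3 < 4 and write every simplex with vertices in increasing order. Then dim K = 3 and the simplices of K are:

  0-simplices (4): [1], [2], [3], [4]
  1-simplices (6): [1,2], [1,3], [1,4], [2,3], [2,4], [3,4]
  2-simplices (4): [1,2,3], [1,2,4], [1,3,4], [2,3,4]
  3-simplices (1): [1,2,3,4]

giving chain groups C_0 ≅ Z^4, C_1 ≅ Z^6, C_2 ≅ Z^4, C_3 ≅ Z^1.

∂_1: C_1 → C_0 maps an edge to its endpoints' difference, ∂[p,q] = q − p.
This gives a 4×6 integer matrix of rank 3; reducing to Smith normal form yields diagonal entries (1,1,1).

The boundary map ∂_2: C_2 → C_1 acts by ∂[p,q,r] = [q,r] − [p,r] + [p,q]. For instance
  ∂[1,2,3] = [2,3] − [1,3] + [1,2],
  ∂[1,2,4] = [2,4] − [1,4] + [1,2].
This gives a 6×4 integer matrix of rank 3; reducing to Smith normal form yields diagonal entries (1,1,1).

The boundary map ∂_3: C_3 → C_2 sends each 3-simplex σ to the alternating sum Σ_i (−1)^i (σ with its i-th vertex removed). For instance
  ∂[1,2,3,4] = [2,3,4] − [1,3,4] + [1,2,4] − [1,2,3].
The resulting 4×1 matrix has rank 1, and its Smith normal form has invariant factors (1).

Reading off H_k = ker ∂_k / im ∂_{k+1}:

  H_0: rank C_0 − rank ∂_1 = 4 − 3 = 1, and the invariant factors of ∂_1 are all 1, so H_0 ≅ Z.
  H_1: rank ker ∂_1 − rank ∂_2 = (6 − 3) − 3 = 0, and the invariant factors of ∂_2 are all 1, so H_1 ≅ 0.
  H_2: rank ker ∂_2 − rank ∂_3 = (4 − 3) − 1 = 0, and the invariant factors of ∂_3 are all 1, so H_2 ≅ 0.
  H_3: rank ker ∂_3 − rank ∂_4 = (1 − 1) − 0 = 0, and there is no ∂_4, so H_3 ≅ 0.

Hence the Betti numbers are b_0 = 1, b_1 = 0, b_2 = 0, b_3 = 0.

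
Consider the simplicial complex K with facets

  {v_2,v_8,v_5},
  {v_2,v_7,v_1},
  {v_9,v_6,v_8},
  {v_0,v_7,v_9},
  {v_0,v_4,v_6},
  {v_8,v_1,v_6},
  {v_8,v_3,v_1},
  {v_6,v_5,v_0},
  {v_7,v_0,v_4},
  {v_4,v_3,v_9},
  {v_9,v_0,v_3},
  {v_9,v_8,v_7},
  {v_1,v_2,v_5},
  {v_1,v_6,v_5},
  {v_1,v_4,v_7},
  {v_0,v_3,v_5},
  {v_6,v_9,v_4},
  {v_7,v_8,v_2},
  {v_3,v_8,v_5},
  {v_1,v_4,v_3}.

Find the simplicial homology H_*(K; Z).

H_0 = Z,  H_1 = Z × Z/2,  H_2 = 0.

K has 10 vertices, 30 edges, 20 triangles.
rank ∂_0 = 0, rank ∂_1 = 9 ⇒ b_0 = 10 − 0 − 9 = 1; all invariant factors of ∂_1 are 1 so no torsion. So H_0 = Z.
rank ∂_1 = 9, rank ∂_2 = 20 ⇒ b_1 = 30 − 9 − 20 = 1; ∂_2 has invariant factor(s) [2] giving torsion. So H_1 = Z × Z/2.
rank ∂_2 = 20, rank ∂_3 = 0 ⇒ b_2 = 20 − 20 − 0 = 0. So H_2 = 0.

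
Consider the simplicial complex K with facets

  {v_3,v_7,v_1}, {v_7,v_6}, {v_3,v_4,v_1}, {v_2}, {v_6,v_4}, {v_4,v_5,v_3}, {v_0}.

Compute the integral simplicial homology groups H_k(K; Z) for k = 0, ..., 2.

H_0 ≅ Z^3,  H_1 ≅ Z,  H_2 = 0.

Order the vertices as v_0 < v_1 < v_2 < v_3 < v_4 < v_5 < v_6 < v_7. Listing each simplex with vertices in this order, K has dimension 2 with simplices:

  0-simplices (8): [v_0], [v_1], [v_2], [v_3], [v_4], [v_5], [v_6], [v_7]
  1-simplices (9): [v_1,v_3], [v_1,v_4], [v_1,v_7], [v_3,v_4], [v_3,v_5], [v_3,v_7], [v_4,v_5], [v_4,v_6], [v_6,v_7]
  2-simplices (3): [v_1,v_3,v_4], [v_1,v_3,v_7], [v_3,v_4,v_5]

Hence C_0 ≅ Z^8, C_1 ≅ Z^9, C_2 ≅ Z^3.

∂_1: C_1 → C_0 sends each edge [p,q] (with p < q) to q − p.
The 8×9 boundary matrix has rank 5 and Smith normal form diag(1,1,1,1,1).

Boundary ∂_2: C_2 → C_1 maps a triangle to the signed sum of its edges. For instance
  ∂[v_1,v_3,v_4] = [v_3,v_4] − [v_1,v_4] + [v_1,v_3],
  ∂[v_1,v_3,v_7] = [v_3,v_7] − [v_1,v_7] + [v_1,v_3].
The 9×3 boundary matrix has rank 3 and Smith normal form diag(1,1,1).

Reading off H_k = ker ∂_k / im ∂_{k+1}:

  H_0: rank C_0 − rank ∂_1 = 8 − 5 = 3, and the invariant factors of ∂_1 are all 1, so H_0 = Z^3.
  H_1: rank ker ∂_1 − rank ∂_2 = (9 − 5) − 3 = 1, and the invariant factors of ∂_2 are all 1, so H_1 = Z.
  H_2: rank ker ∂_2 − rank ∂_3 = (3 − 3) − 0 = 0, and there is no ∂_3, so H_2 = 0.

As a check, the Euler characteristic is 8 − 9 + 3 = 2, which agrees with 3 − 1 + 0 = 2.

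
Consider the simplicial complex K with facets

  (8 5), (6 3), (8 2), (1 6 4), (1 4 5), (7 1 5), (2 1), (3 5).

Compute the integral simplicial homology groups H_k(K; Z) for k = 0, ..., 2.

Fix the vertex order 1 < 2 < 3 < 4 < 5 < 6 < 7 < 8 and write every simplex with vertices in increasing order. Then dim K = 2 and the simplices of K are:

  0-simplices (8): [1], [2], [3], [4], [5], [6], [7], [8]
  1-simplices (12): [1,2], [1,4], [1,5], [1,6], [1,7], [2,8], [3,5], [3,6], [4,5], [4,6], [5,7], [5,8]
  2-simplices (3): [1,4,5], [1,4,6], [1,5,7]

giving chain groups C_0 ≅ Z^8, C_1 ≅ Z^12, C_2 ≅ Z^3.

The boundary map ∂_1: C_1 → C_0 is given by ∂[p,q] = [q] − [p]. For instance
  ∂[1,2] = [2] − [1].
The 8×12 boundary matrix has rank 7 and Smith normal form diag(1,1,1,1,1,1,1).

Boundary ∂_2: C_2 → C_1 acts by ∂[p,q,r] = [q,r] − [p,r] + [p,q]. For instance
  ∂[1,5,7] = [5,7] − [1,7] + [1,5],
  ∂[1,4,6] = [4,6] − [1,6] + [1,4].
The 12×3 boundary matrix has rank 3 and Smith normal form diag(1,1,1).

From H_k ≅ ker(∂_k) / im(∂_{k+1}) we obtain:

  H_0: rank C_0 − rank ∂_1 = 8 − 7 = 1, and the invariant factors of ∂_1 are all 1, so H_0 ≅ Z.
  H_1: rank ker ∂_1 − rank ∂_2 = (12 − 7) − 3 = 2, and the invariant factors of ∂_2 are all 1, so H_1 ≅ Z^2.
  H_2: rank ker ∂_2 − rank ∂_3 = (3 − 3) − 0 = 0, and there is no ∂_3, so H_2 ≅ 0.

H_0 ≅ Z,  H_1 ≅ Z^2,  H_2 = 0.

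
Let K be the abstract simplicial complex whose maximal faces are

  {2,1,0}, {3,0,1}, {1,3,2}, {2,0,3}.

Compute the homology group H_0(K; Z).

H_0 ≅ Z.

Fix the vertex order 0 < 1 < 2 < 3 and write every simplex with vertices in increasing order. Then dim K = 2 and the simplices of K are:

  0-simplices (4): [0], [1], [2], [3]
  1-simplices (6): [0,1], [0,2], [0,3], [1,2], [1,3], [2,3]
  2-simplices (4): [0,1,2], [0,1,3], [0,2,3], [1,2,3]

Hence C_0 ≅ Z^4, C_1 ≅ Z^6, C_2 ≅ Z^4.

The boundary map ∂_1: C_1 → C_0 sends each edge [p,q] (with p < q) to q − p.
The 4×6 boundary matrix has rank 3 and Smith normal form diag(1,1,1).

Boundary ∂_2: C_2 → C_1 sends each 2-simplex [p,q,r] to [q,r] − [p,r] + [p,q]. For instance
  ∂[1,2,3] = [2,3] − [1,3] + [1,2],
  ∂[0,1,3] = [1,3] − [0,3] + [0,1].
The resulting 6×4 matrix has rank 3, and its Smith normal form has invariant factors (1,1,1).

Computing H_k = (kernel of ∂_k) / (image of ∂_{k+1}):

  H_0: rank C_0 − rank ∂_1 = 4 − 3 = 1, and the invariant factors of ∂_1 are all 1, so H_0 ≅ Z.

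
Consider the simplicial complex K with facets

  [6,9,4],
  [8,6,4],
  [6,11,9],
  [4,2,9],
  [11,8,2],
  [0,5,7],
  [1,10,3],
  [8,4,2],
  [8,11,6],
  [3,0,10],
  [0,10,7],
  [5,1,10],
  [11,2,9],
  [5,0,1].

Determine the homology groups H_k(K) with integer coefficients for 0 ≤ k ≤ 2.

K has 12 vertices, 24 edges, 14 triangles.
rank ∂_0 = 0, rank ∂_1 = 10 ⇒ b_0 = 12 − 0 − 10 = 2; all invariant factors of ∂_1 are 1 so no torsion. So H_0 ≅ Z^2.
rank ∂_1 = 10, rank ∂_2 = 13 ⇒ b_1 = 24 − 10 − 13 = 1; all invariant factors of ∂_2 are 1 so no torsion. So H_1 ≅ Z.
rank ∂_2 = 13, rank ∂_3 = 0 ⇒ b_2 = 14 − 13 − 0 = 1. So H_2 ≅ Z.

H_0 ≅ Z^2,  H_1 ≅ Z,  H_2 ≅ Z.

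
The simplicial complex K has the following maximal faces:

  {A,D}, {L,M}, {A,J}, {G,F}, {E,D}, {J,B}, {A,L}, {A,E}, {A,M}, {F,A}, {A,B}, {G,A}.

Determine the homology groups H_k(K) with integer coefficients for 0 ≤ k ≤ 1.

H_0 ≅ Z,  H_1 ≅ Z^4.

Order the vertices as A < B < D < E < F < G < J < L < M. Listing each simplex with vertices in this order, K has dimension 1 with simplices:

  0-simplices (9): A, B, D, E, F, G, J, L, M
  1-simplices (12): AB, AD, AE, AF, AG, AJ, AL, AM, BJ, DE, FG, LM

giving chain groups C_0 ≅ Z^9, C_1 ≅ Z^12.

∂_1: C_1 → C_0 sends each edge [p,q] (with p < q) to q − p. For instance
  ∂DE = E − D.
As a 9×12 matrix over Z this has rank 8, with invariant factors (1,1,1,1,1,1,1,1).

Now H_k = ker ∂_k / im ∂_{k+1}, so:

  H_0: rank C_0 − rank ∂_1 = 9 − 8 = 1, and the invariant factors of ∂_1 are all 1, so H_0 ≅ Z.
  H_1: rank ker ∂_1 − rank ∂_2 = (12 − 8) − 0 = 4, and there is no ∂_2, so H_1 ≅ Z^4.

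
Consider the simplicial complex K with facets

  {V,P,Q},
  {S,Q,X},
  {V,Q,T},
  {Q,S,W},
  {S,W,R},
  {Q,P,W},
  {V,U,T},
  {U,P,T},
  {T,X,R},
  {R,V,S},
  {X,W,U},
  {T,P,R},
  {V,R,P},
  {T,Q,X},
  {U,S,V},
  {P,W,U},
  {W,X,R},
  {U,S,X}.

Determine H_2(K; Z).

H_2 = 0.

Fix the vertex order P < Q < R < S < T < U < V < W < X and write every simplex with vertices in increasing order. Then dim K = 2 and the simplices of K are:

  0-simplices (9): P, Q, R, S, T, U, V, W, X
  1-simplices (27): PQ, PR, PT, PU, PV, PW, QS, QT, QV, QW, QX, RS, RT, RV, RW, RX, SU, SV, SW, SX, TU, TV, TX, UV, UW, UX, WX
  2-simplices (18): PQV, PQW, PRT, PRV, PTU, PUW, QSW, QSX, QTV, QTX, RSV, RSW, RTX, RWX, SUV, SUX, TUV, UWX

giving chain groups C_0 ≅ Z^9, C_1 ≅ Z^27, C_2 ≅ Z^18.

Boundary ∂_1: C_1 → C_0 maps an edge to its endpoints' difference, ∂[p,q] = q − p.
The resulting 9×27 matrix has rank 8, and its Smith normal form has invariant factors (1,1,1,1,1,1,1,1).

Boundary ∂_2: C_2 → C_1 sends each 2-simplex [p,q,r] to [q,r] − [p,r] + [p,q]. For instance
  ∂UWX = WX − UX + UW,
  ∂PTU = TU − PU + PT.
The resulting 27×18 matrix has rank 18, and its Smith normal form has invariant factors (1,1,1,1,1,1,1,1,1,1,1,1,1,1,1,1,1,2).

Reading off H_k = ker ∂_k / im ∂_{k+1}:

  H_2: rank ker ∂_2 − rank ∂_3 = (18 − 18) − 0 = 0, and there is no ∂_3, so H_2 = 0.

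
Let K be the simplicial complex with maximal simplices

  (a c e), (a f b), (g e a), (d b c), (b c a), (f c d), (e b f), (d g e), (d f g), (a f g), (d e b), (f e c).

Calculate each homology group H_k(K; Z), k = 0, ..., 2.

K has 7 vertices, 18 edges, 12 triangles.
rank ∂_0 = 0, rank ∂_1 = 6 ⇒ b_0 = 7 − 0 − 6 = 1; all invariant factors of ∂_1 are 1 so no torsion. So H_0 = Z.
rank ∂_1 = 6, rank ∂_2 = 12 ⇒ b_1 = 18 − 6 − 12 = 0; ∂_2 has invariant factor(s) [2] giving torsion. So H_1 = Z_2.
rank ∂_2 = 12, rank ∂_3 = 0 ⇒ b_2 = 12 − 12 − 0 = 0. So H_2 = 0.

H_0 = Z,  H_1 = Z_2,  H_2 = 0.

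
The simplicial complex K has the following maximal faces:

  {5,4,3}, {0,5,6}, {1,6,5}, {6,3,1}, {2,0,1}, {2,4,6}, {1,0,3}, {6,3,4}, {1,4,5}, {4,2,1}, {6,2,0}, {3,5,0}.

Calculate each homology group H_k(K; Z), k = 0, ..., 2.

Take the total order 0 < 1 < 2 < 3 < 4 < 5 < 6 on the vertex set. Then K (dimension 2) consists of the simplices:

  0-simplices (7): [0], [1], [2], [3], [4], [5], [6]
  1-simplices (18): [0,1], [0,2], [0,3], [0,5], [0,6], [1,2], [1,3], [1,4], [1,5], [1,6], [2,4], [2,6], [3,4], [3,5], [3,6], [4,5], [4,6], [5,6]
  2-simplices (12): [0,1,2], [0,1,3], [0,2,6], [0,3,5], [0,5,6], [1,2,4], [1,3,6], [1,4,5], [1,5,6], [2,4,6], [3,4,5], [3,4,6]

so the chain groups are C_0 ≅ Z^7, C_1 ≅ Z^18, C_2 ≅ Z^12.

Boundary ∂_1: C_1 → C_0 is given by ∂[p,q] = [q] − [p]. For instance
  ∂[1,2] = [2] − [1].
The 7×18 boundary matrix has rank 6 and Smith normal form diag(1,1,1,1,1,1).

Boundary ∂_2: C_2 → C_1 maps a triangle to the signed sum of its edges. For instance
  ∂[2,4,6] = [4,6] − [2,6] + [2,4],
  ∂[0,1,2] = [1,2] − [0,2] + [0,1].
The 18×12 boundary matrix has rank 12 and Smith normal form diag(1,1,1,1,1,1,1,1,1,1,1,2).

From H_k ≅ ker(∂_k) / im(∂_{k+1}) we obtain:

  H_0: rank C_0 − rank ∂_1 = 7 − 6 = 1, and the invariant factors of ∂_1 are all 1, so H_0 ≅ Z.
  H_1: rank ker ∂_1 − rank ∂_2 = (18 − 6) − 12 = 0, and ∂_2 has invariant factor 2 > 1, so H_1 ≅ Z_2.
  H_2: rank ker ∂_2 − rank ∂_3 = (12 − 12) − 0 = 0, and there is no ∂_3, so H_2 ≅ 0.

As a check, the Euler characteristic is 7 − 18 + 12 = 1, which agrees with 1 − 0 + 0 = 1.

H_0 ≅ Z,  H_1 ≅ Z_2,  H_2 = 0.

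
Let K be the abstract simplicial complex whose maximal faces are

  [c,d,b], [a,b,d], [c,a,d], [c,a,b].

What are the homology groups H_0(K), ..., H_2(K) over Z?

H_0 = Z,  H_1 = 0,  H_2 = Z.

K has 4 vertices, 6 edges, 4 triangles.
rank ∂_0 = 0, rank ∂_1 = 3 ⇒ b_0 = 4 − 0 − 3 = 1; all invariant factors of ∂_1 are 1 so no torsion. So H_0 = Z.
rank ∂_1 = 3, rank ∂_2 = 3 ⇒ b_1 = 6 − 3 − 3 = 0; all invariant factors of ∂_2 are 1 so no torsion. So H_1 = 0.
rank ∂_2 = 3, rank ∂_3 = 0 ⇒ b_2 = 4 − 3 − 0 = 1. So H_2 = Z.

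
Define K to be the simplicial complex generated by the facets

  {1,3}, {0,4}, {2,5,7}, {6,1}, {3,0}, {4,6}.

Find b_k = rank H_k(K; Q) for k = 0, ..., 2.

b_0 = 2, b_1 = 1, b_2 = 0.

Fix the vertex order 0 < 1 < 2 < 3 < 4 < 5 < 6 < 7 and write every simplex with vertices in increasing order. Then dim K = 2 and the simplices of K are:

  0-simplices (8): [0], [1], [2], [3], [4], [5], [6], [7]
  1-simplices (8): [0,3], [0,4], [1,3], [1,6], [2,5], [2,7], [4,6], [5,7]
  2-simplices (1): [2,5,7]

so the chain groups are C_0 ≅ Z^8, C_1 ≅ Z^8, C_2 ≅ Z^1.

The boundary map ∂_1: C_1 → C_0 maps an edge to its endpoints' difference, ∂[p,q] = q − p. For instance
  ∂[5,7] = [7] − [5].
As a 8×8 matrix over Z this has rank 6, with invariant factors (1,1,1,1,1,1).

Boundary ∂_2: C_2 → C_1 maps a triangle to the signed sum of its edges. For instance
  ∂[2,5,7] = [5,7] − [2,7] + [2,5].
As a 8×1 matrix over Z this has rank 1, with invariant factors (1).

Reading off H_k = ker ∂_k / im ∂_{k+1}:

  H_0: rank C_0 − rank ∂_1 = 8 − 6 = 2, and the invariant factors of ∂_1 are all 1, so H_0 ≅ Z^2.
  H_1: rank ker ∂_1 − rank ∂_2 = (8 − 6) − 1 = 1, and the invariant factors of ∂_2 are all 1, so H_1 ≅ Z.
  H_2: rank ker ∂_2 − rank ∂_3 = (1 − 1) − 0 = 0, and there is no ∂_3, so H_2 ≅ 0.

As a check, the Euler characteristic is 8 − 8 + 1 = 1, which agrees with 2 − 1 + 0 = 1.
(K is a triangulation of the disjoint union of the circle S^1 and the 2-simplex.)

Hence the Betti numbers are b_0 = 2, b_1 = 1, b_2 = 0.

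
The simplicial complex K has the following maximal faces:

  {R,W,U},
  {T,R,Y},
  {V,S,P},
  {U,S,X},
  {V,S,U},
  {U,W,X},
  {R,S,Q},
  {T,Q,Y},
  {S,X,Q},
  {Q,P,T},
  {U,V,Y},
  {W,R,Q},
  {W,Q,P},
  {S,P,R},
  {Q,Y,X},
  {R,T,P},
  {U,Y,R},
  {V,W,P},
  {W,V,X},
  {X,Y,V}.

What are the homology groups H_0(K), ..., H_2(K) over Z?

H_0 ≅ Z,  H_1 ≅ Z ⊕ Z/2,  H_2 = 0.

Fix the vertex order P < Q < R < S < T < U < V < W < X < Y and write every simplex with vertices in increasing order. Then dim K = 2 and the simplices of K are:

  0-simplices (10): P, Q, R, S, T, U, V, W, X, Y
  1-simplices (30): PQ, PR, PS, PT, PV, PW, QR, QS, QT, QW, QX, QY, RS, RT, RU, RW, RY, SU, SV, SX, TY, UV, UW, UX, UY, VW, VX, VY, WX, XY
  2-simplices (20): PQT, PQW, PRS, PRT, PSV, PVW, QRS, QRW, QSX, QTY, QXY, RTY, RUW, RUY, SUV, SUX, UVY, UWX, VWX, VXY

Hence C_0 ≅ Z^10, C_1 ≅ Z^30, C_2 ≅ Z^20.

Boundary ∂_1: C_1 → C_0 sends each edge [p,q] (with p < q) to q − p.
As a 10×30 matrix over Z this has rank 9, with invariant factors (1,1,1,1,1,1,1,1,1).

Boundary ∂_2: C_2 → C_1 sends each 2-simplex [p,q,r] to [q,r] − [p,r] + [p,q]. For instance
  ∂QRW = RW − QW + QR,
  ∂QTY = TY − QY + QT.
This gives a 30×20 integer matrix of rank 20; reducing to Smith normal form yields diagonal entries (1,1,1,1,1,1,1,1,1,1,1,1,1,1,1,1,1,1,1,2).

Now H_k = ker ∂_k / im ∂_{k+1}, so:

  H_0: rank C_0 − rank ∂_1 = 10 − 9 = 1, and the invariant factors of ∂_1 are all 1, so H_0 = Z.
  H_1: rank ker ∂_1 − rank ∂_2 = (30 − 9) − 20 = 1, and ∂_2 has invariant factor 2 > 1, so H_1 = Z ⊕ Z/2.
  H_2: rank ker ∂_2 − rank ∂_3 = (20 − 20) − 0 = 0, and there is no ∂_3, so H_2 = 0.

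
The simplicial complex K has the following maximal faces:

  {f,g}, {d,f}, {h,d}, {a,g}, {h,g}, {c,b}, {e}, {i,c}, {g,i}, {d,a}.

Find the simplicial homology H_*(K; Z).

H_0 = Z^2,  H_1 = Z^2.

Take the total order a < b < c < d < e < f < g < h < i on the vertex set. Then K (dimension 1) consists of the simplices:

  0-simplices (9): a, b, c, d, e, f, g, h, i
  1-simplices (9): ad, ag, bc, ci, df, dh, fg, gh, gi

Hence C_0 ≅ Z^9, C_1 ≅ Z^9.

∂_1: C_1 → C_0 is given by ∂[p,q] = [q] − [p].
As a 9×9 matrix over Z this has rank 7, with invariant factors (1,1,1,1,1,1,1).

Computing H_k = (kernel of ∂_k) / (image of ∂_{k+1}):

  H_0: rank C_0 − rank ∂_1 = 9 − 7 = 2, and the invariant factors of ∂_1 are all 1, so H_0 = Z^2.
  H_1: rank ker ∂_1 − rank ∂_2 = (9 − 7) − 0 = 2, and there is no ∂_2, so H_1 = Z^2.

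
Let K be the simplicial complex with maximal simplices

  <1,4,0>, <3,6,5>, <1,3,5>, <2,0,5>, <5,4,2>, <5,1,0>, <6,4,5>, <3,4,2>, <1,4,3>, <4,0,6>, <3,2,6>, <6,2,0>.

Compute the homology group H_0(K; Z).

Order the vertices as 0 < 1 < 2 < 3 < 4 < 5 < 6. Listing each simplex with vertices in this order, K has dimension 2 with simplices:

  0-simplices (7): [0], [1], [2], [3], [4], [5], [6]
  1-simplices (18): [0,1], [0,2], [0,4], [0,5], [0,6], [1,3], [1,4], [1,5], [2,3], [2,4], [2,5], [2,6], [3,4], [3,5], [3,6], [4,5], [4,6], [5,6]
  2-simplices (12): [0,1,4], [0,1,5], [0,2,5], [0,2,6], [0,4,6], [1,3,4], [1,3,5], [2,3,4], [2,3,6], [2,4,5], [3,5,6], [4,5,6]

Hence C_0 ≅ Z^7, C_1 ≅ Z^18, C_2 ≅ Z^12.

Boundary ∂_1: C_1 → C_0 is given by ∂[p,q] = [q] − [p]. For instance
  ∂[5,6] = [6] − [5].
This gives a 7×18 integer matrix of rank 6; reducing to Smith normal form yields diagonal entries (1,1,1,1,1,1).

∂_2: C_2 → C_1 sends each 2-simplex [p,q,r] to [q,r] − [p,r] + [p,q]. For instance
  ∂[0,1,5] = [1,5] − [0,5] + [0,1],
  ∂[4,5,6] = [5,6] − [4,6] + [4,5].
The resulting 18×12 matrix has rank 12, and its Smith normal form has invariant factors (1,1,1,1,1,1,1,1,1,1,1,2).

Now H_k = ker ∂_k / im ∂_{k+1}, so:

  H_0: rank C_0 − rank ∂_1 = 7 − 6 = 1, and the invariant factors of ∂_1 are all 1, so H_0 = Z.

H_0 = Z.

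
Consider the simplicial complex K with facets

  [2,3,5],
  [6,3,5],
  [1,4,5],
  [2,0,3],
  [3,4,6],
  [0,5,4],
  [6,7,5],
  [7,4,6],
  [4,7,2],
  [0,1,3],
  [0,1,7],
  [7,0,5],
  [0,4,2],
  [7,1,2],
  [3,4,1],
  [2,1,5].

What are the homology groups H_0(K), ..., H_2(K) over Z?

Take the total order 0 < 1 < 2 < 3 < 4 < 5 < 6 < 7 on the vertex set. Then K (dimension 2) consists of the simplices:

  0-simplices (8): [0], [1], [2], [3], [4], [5], [6], [7]
  1-simplices (24): (24 of them)
  2-simplices (16): [0,1,3], [0,1,7], [0,2,3], [0,2,4], [0,4,5], [0,5,7], [1,2,5], [1,2,7], [1,3,4], [1,4,5], [2,3,5], [2,4,7], [3,4,6], [3,5,6], [4,6,7], [5,6,7]

giving chain groups C_0 ≅ Z^8, C_1 ≅ Z^24, C_2 ≅ Z^16.

Boundary ∂_1: C_1 → C_0 maps an edge to its endpoints' difference, ∂[p,q] = q − p.
As a 8×24 matrix over Z this has rank 7, with invariant factors (1,1,1,1,1,1,1).

Boundary ∂_2: C_2 → C_1 acts by ∂[p,q,r] = [q,r] − [p,r] + [p,q]. For instance
  ∂[3,4,6] = [4,6] − [3,6] + [3,4],
  ∂[5,6,7] = [6,7] − [5,7] + [5,6].
This gives a 24×16 integer matrix of rank 15; reducing to Smith normal form yields diagonal entries (1,1,1,1,1,1,1,1,1,1,1,1,1,1,1).

Computing H_k = (kernel of ∂_k) / (image of ∂_{k+1}):

  H_0: rank C_0 − rank ∂_1 = 8 − 7 = 1, and the invariant factors of ∂_1 are all 1, so H_0 = Z.
  H_1: rank ker ∂_1 − rank ∂_2 = (24 − 7) − 15 = 2, and the invariant factors of ∂_2 are all 1, so H_1 = Z^2.
  H_2: rank ker ∂_2 − rank ∂_3 = (16 − 15) − 0 = 1, and there is no ∂_3, so H_2 = Z.

(K is a triangulation of the torus T^2.)

H_0 = Z,  H_1 = Z^2,  H_2 = Z.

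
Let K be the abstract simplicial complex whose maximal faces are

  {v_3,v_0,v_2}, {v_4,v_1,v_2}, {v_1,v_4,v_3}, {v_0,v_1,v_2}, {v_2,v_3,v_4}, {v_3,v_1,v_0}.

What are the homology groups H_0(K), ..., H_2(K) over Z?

We work with the vertex ordering v_0 < v_1 < v_2 < v_3 < v_4. The simplices of K, each written with vertices in increasing order, are:

  0-simplices (5): [v_0], [v_1], [v_2], [v_3], [v_4]
  1-simplices (9): [v_0,v_1], [v_0,v_2], [v_0,v_3], [v_1,v_2], [v_1,v_3], [v_1,v_4], [v_2,v_3], [v_2,v_4], [v_3,v_4]
  2-simplices (6): [v_0,v_1,v_2], [v_0,v_1,v_3], [v_0,v_2,v_3], [v_1,v_2,v_4], [v_1,v_3,v_4], [v_2,v_3,v_4]

so the chain groups are C_0 ≅ Z^5, C_1 ≅ Z^9, C_2 ≅ Z^6.

∂_1: C_1 → C_0 is given by ∂[p,q] = [q] − [p].
The 5×9 boundary matrix has rank 4 and Smith normal form diag(1,1,1,1).

The boundary map ∂_2: C_2 → C_1 maps a triangle to the signed sum of its edges. For instance
  ∂[v_0,v_1,v_3] = [v_1,v_3] − [v_0,v_3] + [v_0,v_1],
  ∂[v_0,v_1,v_2] = [v_1,v_2] − [v_0,v_2] + [v_0,v_1].
As a 9×6 matrix over Z this has rank 5, with invariant factors (1,1,1,1,1).

From H_k ≅ ker(∂_k) / im(∂_{k+1}) we obtain:

  H_0: rank C_0 − rank ∂_1 = 5 − 4 = 1, and the invariant factors of ∂_1 are all 1, so H_0 = Z.
  H_1: rank ker ∂_1 − rank ∂_2 = (9 − 4) − 5 = 0, and the invariant factors of ∂_2 are all 1, so H_1 = 0.
  H_2: rank ker ∂_2 − rank ∂_3 = (6 − 5) − 0 = 1, and there is no ∂_3, so H_2 = Z.

H_0 ≅ Z,  H_1 = 0,  H_2 ≅ Z.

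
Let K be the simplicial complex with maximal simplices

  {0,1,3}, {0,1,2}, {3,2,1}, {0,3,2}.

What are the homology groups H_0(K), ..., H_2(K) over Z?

H_0 ≅ Z,  H_1 = 0,  H_2 ≅ Z.

Take the total order 0 < 1 < 2 < 3 on the vertex set. Then K (dimension 2) consists of the simplices:

  0-simplices (4): [0], [1], [2], [3]
  1-simplices (6): [0,1], [0,2], [0,3], [1,2], [1,3], [2,3]
  2-simplices (4): [0,1,2], [0,1,3], [0,2,3], [1,2,3]

so the chain groups are C_0 ≅ Z^4, C_1 ≅ Z^6, C_2 ≅ Z^4.

Boundary ∂_1: C_1 → C_0 maps an edge to its endpoints' difference, ∂[p,q] = q − p.
This gives a 4×6 integer matrix of rank 3; reducing to Smith normal form yields diagonal entries (1,1,1).

∂_2: C_2 → C_1 acts by ∂[p,q,r] = [q,r] − [p,r] + [p,q]. For instance
  ∂[1,2,3] = [2,3] − [1,3] + [1,2],
  ∂[0,2,3] = [2,3] − [0,3] + [0,2].
As a 6×4 matrix over Z this has rank 3, with invariant factors (1,1,1).

From H_k ≅ ker(∂_k) / im(∂_{k+1}) we obtain:

  H_0: rank C_0 − rank ∂_1 = 4 − 3 = 1, and the invariant factors of ∂_1 are all 1, so H_0 = Z.
  H_1: rank ker ∂_1 − rank ∂_2 = (6 − 3) − 3 = 0, and the invariant factors of ∂_2 are all 1, so H_1 = 0.
  H_2: rank ker ∂_2 − rank ∂_3 = (4 − 3) − 0 = 1, and there is no ∂_3, so H_2 = Z.

As a check, the Euler characteristic is 4 − 6 + 4 = 2, which agrees with 1 − 0 + 1 = 2.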